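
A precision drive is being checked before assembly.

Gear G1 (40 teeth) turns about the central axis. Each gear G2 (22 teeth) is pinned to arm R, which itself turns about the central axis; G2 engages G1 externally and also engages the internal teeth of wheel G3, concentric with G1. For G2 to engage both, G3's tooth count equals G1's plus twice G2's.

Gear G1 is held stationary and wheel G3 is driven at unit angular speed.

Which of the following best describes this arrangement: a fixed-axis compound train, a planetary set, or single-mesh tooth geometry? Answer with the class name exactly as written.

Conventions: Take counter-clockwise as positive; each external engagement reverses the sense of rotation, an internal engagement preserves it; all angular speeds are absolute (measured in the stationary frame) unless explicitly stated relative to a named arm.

class = planetary set [G3 = 40+2·22 = 84; Willis about the carrier]
classification: planetary set

planetary set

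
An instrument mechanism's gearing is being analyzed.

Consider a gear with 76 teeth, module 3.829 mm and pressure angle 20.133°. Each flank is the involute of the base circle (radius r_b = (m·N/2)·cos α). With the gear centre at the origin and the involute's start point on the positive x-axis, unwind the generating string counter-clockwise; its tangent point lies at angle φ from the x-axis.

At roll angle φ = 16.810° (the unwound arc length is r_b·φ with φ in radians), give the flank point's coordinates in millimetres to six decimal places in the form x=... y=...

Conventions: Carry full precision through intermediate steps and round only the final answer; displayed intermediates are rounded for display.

recognized (one wheel, involute flank): single-mesh tooth geometry, m = 3.829, N = 76
pitch radius r_p = m·N/2 = 3.829·76/2 = 145.502000
base radius r_b = r_p·cos α = 145.502000·cos 20.133° = 136.611269
roll angle φ = 16.810° = 0.29338985 rad
x = r_b·(cos φ + φ·sin φ) = 142.364933
y = r_b·(sin φ − φ·cos φ) = 1.140138

x=142.364933 y=1.140138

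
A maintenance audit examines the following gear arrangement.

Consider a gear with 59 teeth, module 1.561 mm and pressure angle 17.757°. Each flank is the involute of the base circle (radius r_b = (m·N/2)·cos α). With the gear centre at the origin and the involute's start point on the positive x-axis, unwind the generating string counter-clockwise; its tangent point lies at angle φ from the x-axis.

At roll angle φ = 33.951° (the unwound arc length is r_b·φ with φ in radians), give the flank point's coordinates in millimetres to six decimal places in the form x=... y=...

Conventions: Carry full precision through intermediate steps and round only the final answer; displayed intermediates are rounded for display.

topology: single-mesh involute geometry — m = 1.561, N = 59
pitch radius r_p = m·N/2 = 1.561·59/2 = 46.049500
base radius r_b = r_p·cos α = 46.049500·cos 17.757° = 43.855635
roll angle φ = 33.951° = 0.59255673 rad
x = r_b·(cos φ + φ·sin φ) = 50.892218
y = r_b·(sin φ − φ·cos φ) = 2.936078

x=50.892218 y=2.936078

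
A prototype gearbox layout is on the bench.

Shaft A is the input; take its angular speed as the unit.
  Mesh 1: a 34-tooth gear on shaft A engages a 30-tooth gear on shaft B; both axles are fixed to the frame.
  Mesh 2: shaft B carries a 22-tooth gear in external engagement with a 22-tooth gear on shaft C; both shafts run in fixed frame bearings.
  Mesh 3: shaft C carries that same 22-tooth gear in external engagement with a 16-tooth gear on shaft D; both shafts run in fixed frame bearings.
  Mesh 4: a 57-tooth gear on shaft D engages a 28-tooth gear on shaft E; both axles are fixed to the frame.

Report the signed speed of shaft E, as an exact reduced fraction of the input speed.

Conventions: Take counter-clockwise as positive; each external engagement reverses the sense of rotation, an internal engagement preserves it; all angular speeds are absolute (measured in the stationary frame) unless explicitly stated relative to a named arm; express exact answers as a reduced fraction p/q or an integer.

3553/1120

4-mesh fixed-axis compound train (all bearings frame-fixed)
mesh 1 [34T→30T]: |ω|/ω_in = 1×34/30 = 17/15, sense flips to −
mesh 2 [22T→22T]: |ω|/ω_in = (17/15)×22/22 = 17/15, sense flips to +
mesh 3 [22T→16T]: |ω|/ω_in = (17/15)×22/16 = 187/120, sense flips to −
mesh 4 [57T→28T]: |ω|/ω_in = (187/120)×57/28 = 3553/1120, sense flips to +
signed output speed (× input speed) = 3553/1120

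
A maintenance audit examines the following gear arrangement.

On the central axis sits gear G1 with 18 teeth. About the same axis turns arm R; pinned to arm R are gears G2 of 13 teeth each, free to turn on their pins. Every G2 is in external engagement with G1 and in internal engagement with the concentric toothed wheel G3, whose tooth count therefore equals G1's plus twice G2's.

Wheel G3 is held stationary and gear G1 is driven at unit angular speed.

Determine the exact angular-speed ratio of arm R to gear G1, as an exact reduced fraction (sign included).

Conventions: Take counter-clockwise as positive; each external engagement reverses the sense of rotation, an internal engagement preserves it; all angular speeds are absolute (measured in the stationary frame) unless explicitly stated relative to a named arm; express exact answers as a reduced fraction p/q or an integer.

class = planetary set [G3 = 18+2·13 = 44; Willis about the carrier]
ring teeth: 18 + 2·13 = 44
18(ω_sun−ω_arm) = −44(ω_ring−ω_arm),  ω_ring = 0, ω_sun = 1
18(1−ω_arm) = −44(0−ω_arm)  ⇒  62·ω_arm = 18  ⇒  ω_arm = 9/31
ω_out/ω_in = 9/31

9/31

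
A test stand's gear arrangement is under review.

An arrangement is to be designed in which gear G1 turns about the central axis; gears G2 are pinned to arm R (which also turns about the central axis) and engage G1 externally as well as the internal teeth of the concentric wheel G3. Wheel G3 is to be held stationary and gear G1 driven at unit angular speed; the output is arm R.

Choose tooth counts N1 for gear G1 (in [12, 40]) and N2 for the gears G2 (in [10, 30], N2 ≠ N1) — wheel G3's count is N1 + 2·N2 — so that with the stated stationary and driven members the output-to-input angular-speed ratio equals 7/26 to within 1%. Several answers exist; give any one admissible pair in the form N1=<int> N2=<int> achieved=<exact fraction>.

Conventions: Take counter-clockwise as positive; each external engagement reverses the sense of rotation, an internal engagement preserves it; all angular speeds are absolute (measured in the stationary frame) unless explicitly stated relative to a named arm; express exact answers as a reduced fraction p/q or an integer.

N1=14 N2=12 achieved=7/26

topology: planetary set — design target 7/26, arm = carrier (Willis)
Willis with ω_ring = 0: ω_arm/ω_sun = N1/(N1+N3); set equal to 7/26  ⇒  N3/N1 = 1/(7/26) − 1 = 19/7
N3 = N1 + 2·N2  ⇒  N2/N1 = (N3/N1 − 1)/2 = (19/7 − 1)/2 = 6/7
smallest multiple with N1 ≥ 12 and N2 ≥ 10: k = 2  ⇒  N1 = 2·7 = 14, N2 = 2·6 = 12 (N1 ≤ 40, N2 ≤ 30, N2 ≠ N1 ✓), N3 = 14 + 2·12 = 38
check: N1/(N1+N3) with N1 = 14, N3 = 38 gives 7/26; |achieved − target| = 0 ≤ 7/2600 ✓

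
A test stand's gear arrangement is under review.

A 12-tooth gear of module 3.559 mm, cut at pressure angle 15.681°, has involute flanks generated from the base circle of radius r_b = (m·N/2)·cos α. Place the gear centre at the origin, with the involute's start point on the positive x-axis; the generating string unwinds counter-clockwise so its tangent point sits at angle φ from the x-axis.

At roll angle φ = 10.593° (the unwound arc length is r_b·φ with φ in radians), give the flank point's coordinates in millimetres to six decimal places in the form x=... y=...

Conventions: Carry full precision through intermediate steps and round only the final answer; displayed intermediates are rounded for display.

recognized (one wheel, involute flank): single-mesh tooth geometry, m = 3.559, N = 12
pitch radius r_p = m·N/2 = 3.559·12/2 = 21.354000
base radius r_b = r_p·cos α = 21.354000·cos 15.681° = 20.559235
roll angle φ = 10.593° = 0.18488273 rad
x = r_b·(cos φ + φ·sin φ) = 20.907612
y = r_b·(sin φ − φ·cos φ) = 0.043161

x=20.907612 y=0.043161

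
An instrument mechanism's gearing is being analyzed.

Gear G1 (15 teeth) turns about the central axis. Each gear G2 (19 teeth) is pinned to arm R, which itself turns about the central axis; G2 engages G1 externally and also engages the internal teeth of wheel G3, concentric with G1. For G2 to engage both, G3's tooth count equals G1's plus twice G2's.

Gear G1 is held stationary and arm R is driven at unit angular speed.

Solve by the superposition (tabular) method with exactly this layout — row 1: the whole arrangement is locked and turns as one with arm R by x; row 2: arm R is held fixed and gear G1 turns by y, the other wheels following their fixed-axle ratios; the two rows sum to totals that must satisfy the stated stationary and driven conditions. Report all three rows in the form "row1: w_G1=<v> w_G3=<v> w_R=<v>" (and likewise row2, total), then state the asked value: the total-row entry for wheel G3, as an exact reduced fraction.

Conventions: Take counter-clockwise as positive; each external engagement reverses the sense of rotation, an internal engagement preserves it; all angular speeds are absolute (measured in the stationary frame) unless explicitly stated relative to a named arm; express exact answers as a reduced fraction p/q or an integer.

recognized (axles ride arm R): planetary set, 15/19/53 teeth
superposition row 1 [locked train]: every member turns x
row 2 — arm fixed, fixed-axis ratios: sun y, ring −(15/53)·y, arm 0
boundary: total ω_sun = x + y = 0 and total ω_arm = x = 1  ⇒  y = -1, x = 1
row 2 ring = −(15/53)·(-1) = 15/53
totals (row 1 + row 2): sun 1 + (-1) = 0, ring 1 + 15/53 = 68/53, arm 1 + 0 = 1
asked cell (total, ring) = 68/53

row1: w_G1=1 w_G3=1 w_R=1
row2: w_G1=-1 w_G3=15/53 w_R=0
total: w_G1=0 w_G3=68/53 w_R=1
asked value: 68/53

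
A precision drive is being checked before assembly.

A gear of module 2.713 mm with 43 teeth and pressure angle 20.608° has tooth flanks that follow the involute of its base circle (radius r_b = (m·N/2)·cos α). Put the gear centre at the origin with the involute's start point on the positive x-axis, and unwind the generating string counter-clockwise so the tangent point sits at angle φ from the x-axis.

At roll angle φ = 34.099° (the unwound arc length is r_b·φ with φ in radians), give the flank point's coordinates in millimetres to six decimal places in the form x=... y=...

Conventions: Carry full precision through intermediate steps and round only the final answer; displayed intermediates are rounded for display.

topology: single-mesh involute geometry — m = 2.713, N = 43
pitch radius r_p = m·N/2 = 2.713·43/2 = 58.329500
base radius r_b = r_p·cos α = 58.329500·cos 20.608° = 54.597019
roll angle φ = 34.099° = 0.59513982 rad
x = r_b·(cos φ + φ·sin φ) = 63.426454
y = r_b·(sin φ − φ·cos φ) = 3.702062

x=63.426454 y=3.702062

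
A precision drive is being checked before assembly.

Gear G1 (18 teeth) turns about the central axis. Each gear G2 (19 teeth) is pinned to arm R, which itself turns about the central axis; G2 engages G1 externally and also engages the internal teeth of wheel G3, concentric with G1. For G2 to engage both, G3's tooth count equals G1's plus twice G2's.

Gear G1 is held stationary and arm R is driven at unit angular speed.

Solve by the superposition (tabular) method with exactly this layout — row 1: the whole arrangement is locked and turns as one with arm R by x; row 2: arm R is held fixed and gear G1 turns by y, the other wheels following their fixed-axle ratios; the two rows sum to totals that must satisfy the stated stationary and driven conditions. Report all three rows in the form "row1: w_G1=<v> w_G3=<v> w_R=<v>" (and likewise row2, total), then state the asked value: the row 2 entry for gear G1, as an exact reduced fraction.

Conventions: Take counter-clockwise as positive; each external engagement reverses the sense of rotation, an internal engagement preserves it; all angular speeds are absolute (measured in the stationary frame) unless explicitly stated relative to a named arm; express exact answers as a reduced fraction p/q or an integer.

recognized (axles ride arm R): planetary set, 18/19/56 teeth
row 1 (train locked, turned with arm): all members turn x
row 2 (arm held, sun turns y): ω_ring = −(18/56)·y, ω_arm = 0
boundary: total ω_sun = x + y = 0 and total ω_arm = x = 1  ⇒  y = -1, x = 1
row 2 ring = −(18/56)·(-1) = 9/28
totals (row 1 + row 2): sun 1 + (-1) = 0, ring 1 + 9/28 = 37/28, arm 1 + 0 = 1
asked cell (row2, sun) = -1

row1: w_G1=1 w_G3=1 w_R=1
row2: w_G1=-1 w_G3=9/28 w_R=0
total: w_G1=0 w_G3=37/28 w_R=1
asked value: -1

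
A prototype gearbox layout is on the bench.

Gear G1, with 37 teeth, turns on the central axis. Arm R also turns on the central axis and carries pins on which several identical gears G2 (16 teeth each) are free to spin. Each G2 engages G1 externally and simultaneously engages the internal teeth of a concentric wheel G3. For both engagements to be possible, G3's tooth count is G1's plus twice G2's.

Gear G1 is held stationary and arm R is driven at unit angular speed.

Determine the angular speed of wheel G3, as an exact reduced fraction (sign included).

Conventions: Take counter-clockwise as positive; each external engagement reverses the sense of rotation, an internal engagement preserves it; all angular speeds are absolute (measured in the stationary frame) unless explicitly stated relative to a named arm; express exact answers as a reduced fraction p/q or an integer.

106/69

topology: planetary set — G1 37T / G2 16T / G3 69T, arm = carrier (Willis)
ring teeth: 37 + 2·16 = 69
37(ω_sun−ω_arm) = −69(ω_ring−ω_arm),  ω_sun = 0, ω_arm = 1
ω_ring = 1 − (37/69)(0−1) = 106/69
exact speed ratio = 106/69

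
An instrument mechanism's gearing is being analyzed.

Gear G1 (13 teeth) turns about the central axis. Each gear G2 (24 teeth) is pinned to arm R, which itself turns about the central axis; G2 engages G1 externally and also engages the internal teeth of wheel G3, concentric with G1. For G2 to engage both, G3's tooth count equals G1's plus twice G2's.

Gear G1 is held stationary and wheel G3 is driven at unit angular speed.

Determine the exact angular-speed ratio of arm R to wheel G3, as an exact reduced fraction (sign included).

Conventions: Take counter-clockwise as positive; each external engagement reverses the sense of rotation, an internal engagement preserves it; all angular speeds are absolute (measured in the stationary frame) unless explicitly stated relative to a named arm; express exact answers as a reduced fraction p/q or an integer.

recognized (axles ride arm R): planetary set, 13/24/61 teeth
ring teeth: 13 + 2·24 = 61
13(ω_sun−ω_arm) = −61(ω_ring−ω_arm),  ω_sun = 0, ω_ring = 1
13(0−ω_arm) = −61(1−ω_arm)  ⇒  74·ω_arm = 61  ⇒  ω_arm = 61/74
ω_out/ω_in = 61/74

61/74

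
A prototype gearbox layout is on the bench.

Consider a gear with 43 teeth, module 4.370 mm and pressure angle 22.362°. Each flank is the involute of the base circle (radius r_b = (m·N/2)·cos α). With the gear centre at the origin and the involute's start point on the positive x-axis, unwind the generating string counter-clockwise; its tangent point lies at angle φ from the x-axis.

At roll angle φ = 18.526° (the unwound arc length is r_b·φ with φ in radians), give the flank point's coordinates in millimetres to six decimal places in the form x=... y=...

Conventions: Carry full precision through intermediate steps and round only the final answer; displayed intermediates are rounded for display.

x=91.313503 y=0.968892

single-mesh involute tooth geometry (43T wheel at module 4.370)
pitch radius r_p = m·N/2 = 4.370·43/2 = 93.955000
base radius r_b = r_p·cos α = 93.955000·cos 22.362° = 86.889449
roll angle φ = 18.526° = 0.32333970 rad
x = r_b·(cos φ + φ·sin φ) = 91.313503
y = r_b·(sin φ − φ·cos φ) = 0.968892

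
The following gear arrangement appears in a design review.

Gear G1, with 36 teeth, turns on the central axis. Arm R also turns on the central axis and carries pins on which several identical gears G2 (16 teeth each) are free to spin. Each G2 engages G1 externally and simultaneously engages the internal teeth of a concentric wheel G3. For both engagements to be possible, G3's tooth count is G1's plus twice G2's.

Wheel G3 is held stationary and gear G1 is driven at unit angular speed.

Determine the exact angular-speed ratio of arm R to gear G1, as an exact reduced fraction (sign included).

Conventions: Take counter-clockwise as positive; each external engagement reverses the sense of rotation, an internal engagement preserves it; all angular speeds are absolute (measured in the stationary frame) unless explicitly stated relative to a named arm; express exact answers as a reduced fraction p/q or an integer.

9/26

planetary set (36T centre, 16T on arm, 68T internal) — Willis relation
ring teeth: 36 + 2·16 = 68
36(ω_sun−ω_arm) = −68(ω_ring−ω_arm),  ω_ring = 0, ω_sun = 1
36(1−ω_arm) = −68(0−ω_arm)  ⇒  104·ω_arm = 36  ⇒  ω_arm = 9/26
ω_out/ω_in = 9/26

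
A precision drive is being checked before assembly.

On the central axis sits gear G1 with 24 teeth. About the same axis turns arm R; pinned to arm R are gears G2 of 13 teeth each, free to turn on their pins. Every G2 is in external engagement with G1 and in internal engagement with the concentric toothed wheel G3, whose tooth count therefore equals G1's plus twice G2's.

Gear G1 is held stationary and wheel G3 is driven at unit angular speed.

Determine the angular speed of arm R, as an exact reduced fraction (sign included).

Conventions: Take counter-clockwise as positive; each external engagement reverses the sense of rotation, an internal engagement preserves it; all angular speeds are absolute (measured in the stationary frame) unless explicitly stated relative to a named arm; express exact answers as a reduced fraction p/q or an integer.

25/37

topology: planetary set — G1 24T / G2 13T / G3 50T, arm = carrier (Willis)
ring teeth: 24 + 2·13 = 50
24(ω_sun−ω_arm) = −50(ω_ring−ω_arm),  ω_sun = 0, ω_ring = 1
24(0−ω_arm) = −50(1−ω_arm)  ⇒  74·ω_arm = 50  ⇒  ω_arm = 25/37
exact speed ratio = 25/37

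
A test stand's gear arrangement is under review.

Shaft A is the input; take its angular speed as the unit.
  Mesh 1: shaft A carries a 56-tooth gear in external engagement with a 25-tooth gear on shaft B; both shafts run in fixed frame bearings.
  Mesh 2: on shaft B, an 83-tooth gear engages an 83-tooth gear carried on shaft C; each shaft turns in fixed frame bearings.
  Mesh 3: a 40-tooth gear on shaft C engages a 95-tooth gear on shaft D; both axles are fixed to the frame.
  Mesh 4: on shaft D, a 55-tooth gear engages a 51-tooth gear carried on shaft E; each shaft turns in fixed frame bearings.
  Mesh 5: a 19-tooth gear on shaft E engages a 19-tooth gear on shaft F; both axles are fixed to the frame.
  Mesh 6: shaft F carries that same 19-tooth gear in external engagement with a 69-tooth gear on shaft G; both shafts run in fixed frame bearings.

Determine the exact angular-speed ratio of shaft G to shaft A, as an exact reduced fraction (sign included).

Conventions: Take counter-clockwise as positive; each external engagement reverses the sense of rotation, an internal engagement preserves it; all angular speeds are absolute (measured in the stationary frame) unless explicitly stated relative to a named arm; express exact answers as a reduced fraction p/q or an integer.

class = fixed-axis compound train [6 meshes; 6 ratios multiply, 6 sense flips]
mesh 1 [56T→25T]: running ratio 56/25, sense −
mesh 2 [83T→83T]: running ratio 56/25, sense +
mesh 3 [40T→95T]: running ratio 448/475, sense −
mesh 4 [55T→51T]: running ratio 4928/4845, sense +
mesh 5 [19T→19T]: running ratio 4928/4845, sense −
mesh 6 [19T→69T]: running ratio 4928/17595, sense +
ω_out/ω_in = 4928/17595

4928/17595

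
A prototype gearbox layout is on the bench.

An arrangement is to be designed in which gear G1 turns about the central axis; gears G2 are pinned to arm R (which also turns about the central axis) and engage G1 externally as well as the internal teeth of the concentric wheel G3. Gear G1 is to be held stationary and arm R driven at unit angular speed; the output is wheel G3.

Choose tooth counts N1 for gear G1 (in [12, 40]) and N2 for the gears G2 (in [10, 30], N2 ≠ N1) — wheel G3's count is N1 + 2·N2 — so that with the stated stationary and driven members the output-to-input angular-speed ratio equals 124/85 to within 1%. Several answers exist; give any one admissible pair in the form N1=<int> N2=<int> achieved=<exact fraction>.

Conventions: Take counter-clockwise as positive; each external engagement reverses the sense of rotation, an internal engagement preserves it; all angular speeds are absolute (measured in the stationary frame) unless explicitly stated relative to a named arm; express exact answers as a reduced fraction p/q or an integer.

class = planetary set [ratio 124/85 wanted; Willis about the carrier]
Willis with ω_sun = 0: ω_ring/ω_arm = (N1+N3)/N3; set equal to 124/85  ⇒  N3/N1 = 1/(124/85 − 1) = 85/39
N3 = N1 + 2·N2  ⇒  N2/N1 = (N3/N1 − 1)/2 = (85/39 − 1)/2 = 23/39
smallest multiple with N1 ≥ 12 and N2 ≥ 10: k = 1  ⇒  N1 = 1·39 = 39, N2 = 1·23 = 23 (N1 ≤ 40, N2 ≤ 30, N2 ≠ N1 ✓), N3 = 39 + 2·23 = 85
check: (N1+N3)/N3 with N1 = 39, N3 = 85 gives 124/85; |achieved − target| = 0 ≤ 31/2125 ✓

N1=39 N2=23 achieved=124/85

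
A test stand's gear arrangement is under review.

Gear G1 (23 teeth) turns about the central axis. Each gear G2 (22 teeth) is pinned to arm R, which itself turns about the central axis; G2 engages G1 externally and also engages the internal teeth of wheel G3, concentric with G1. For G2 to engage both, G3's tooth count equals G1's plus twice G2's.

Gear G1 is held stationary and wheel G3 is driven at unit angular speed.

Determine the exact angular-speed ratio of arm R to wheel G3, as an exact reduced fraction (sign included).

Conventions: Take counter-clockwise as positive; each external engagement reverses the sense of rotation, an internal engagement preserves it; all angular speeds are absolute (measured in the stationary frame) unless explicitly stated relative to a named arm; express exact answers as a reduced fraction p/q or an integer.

class = planetary set [G3 = 23+2·22 = 67; Willis about the carrier]
ring teeth: 23 + 2·22 = 67
23(ω_sun−ω_arm) = −67(ω_ring−ω_arm),  ω_sun = 0, ω_ring = 1
23(0−ω_arm) = −67(1−ω_arm)  ⇒  90·ω_arm = 67  ⇒  ω_arm = 67/90
ω_out/ω_in = 67/90

67/90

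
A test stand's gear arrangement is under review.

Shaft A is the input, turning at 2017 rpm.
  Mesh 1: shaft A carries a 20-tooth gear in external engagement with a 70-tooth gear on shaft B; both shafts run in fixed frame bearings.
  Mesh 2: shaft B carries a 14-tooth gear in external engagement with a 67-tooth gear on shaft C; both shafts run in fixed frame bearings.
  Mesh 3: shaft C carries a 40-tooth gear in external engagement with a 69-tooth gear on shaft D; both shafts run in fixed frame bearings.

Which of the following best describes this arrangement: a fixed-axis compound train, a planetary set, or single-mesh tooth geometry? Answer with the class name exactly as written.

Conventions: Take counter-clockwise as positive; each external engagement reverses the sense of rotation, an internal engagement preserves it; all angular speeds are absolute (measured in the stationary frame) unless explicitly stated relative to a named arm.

recognized (4 fixed axles, 3 meshes): fixed-axis compound train
classification: fixed-axis compound train

fixed-axis compound train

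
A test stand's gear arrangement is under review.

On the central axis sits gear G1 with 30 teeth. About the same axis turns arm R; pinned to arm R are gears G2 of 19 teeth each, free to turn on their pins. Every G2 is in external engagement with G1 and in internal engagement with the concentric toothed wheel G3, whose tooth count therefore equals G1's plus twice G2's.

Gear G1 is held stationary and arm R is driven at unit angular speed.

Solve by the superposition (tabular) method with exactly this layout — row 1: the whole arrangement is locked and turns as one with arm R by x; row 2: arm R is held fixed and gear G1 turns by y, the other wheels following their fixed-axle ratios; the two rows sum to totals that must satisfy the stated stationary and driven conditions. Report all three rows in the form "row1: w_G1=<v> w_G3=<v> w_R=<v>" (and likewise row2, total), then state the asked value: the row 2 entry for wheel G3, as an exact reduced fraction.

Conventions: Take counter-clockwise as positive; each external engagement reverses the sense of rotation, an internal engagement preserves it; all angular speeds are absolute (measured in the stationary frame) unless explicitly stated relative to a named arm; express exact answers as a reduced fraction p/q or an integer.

class = planetary set [G3 = 30+2·19 = 68; Willis about the carrier]
row 1: whole set turns with the arm by x
superposition row 2 [arm held]: sun y, ring −(30/68)·y, arm 0
boundary: total ω_sun = x + y = 0 and total ω_arm = x = 1  ⇒  y = -1, x = 1
row 2 ring = −(30/68)·(-1) = 15/34
totals (row 1 + row 2): sun 1 + (-1) = 0, ring 1 + 15/34 = 49/34, arm 1 + 0 = 1
asked cell (row2, ring) = 15/34

row1: w_G1=1 w_G3=1 w_R=1
row2: w_G1=-1 w_G3=15/34 w_R=0
total: w_G1=0 w_G3=49/34 w_R=1
asked value: 15/34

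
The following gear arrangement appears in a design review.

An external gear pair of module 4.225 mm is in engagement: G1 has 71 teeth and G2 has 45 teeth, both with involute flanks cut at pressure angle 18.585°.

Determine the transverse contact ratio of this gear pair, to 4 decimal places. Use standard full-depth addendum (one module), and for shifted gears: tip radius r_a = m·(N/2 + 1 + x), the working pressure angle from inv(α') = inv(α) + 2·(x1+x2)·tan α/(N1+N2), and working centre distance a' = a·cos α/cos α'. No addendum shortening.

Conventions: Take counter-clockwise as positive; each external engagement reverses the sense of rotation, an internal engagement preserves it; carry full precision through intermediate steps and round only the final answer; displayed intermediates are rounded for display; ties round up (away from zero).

topology: single-mesh involute geometry — m = 4.225, 71T/45T pair
base radii: r_b1 = 142.165934, r_b2 = 90.105169
tip radii: r_a1 = 154.212500, r_a2 = 99.287500
no profile shift: α' = α, a' = a
action lengths: √(r_a1²−r_b1²) = 59.752342, √(r_a2²−r_b2²) = 41.702111
base pitch p_b = π·m·cos α = 12.581055
CR = (59.752342 + 41.702111 − 245.050000·sin 18.58500°)/12.581055 = 1.856305
contact ratio ≈ 1.8563

1.8563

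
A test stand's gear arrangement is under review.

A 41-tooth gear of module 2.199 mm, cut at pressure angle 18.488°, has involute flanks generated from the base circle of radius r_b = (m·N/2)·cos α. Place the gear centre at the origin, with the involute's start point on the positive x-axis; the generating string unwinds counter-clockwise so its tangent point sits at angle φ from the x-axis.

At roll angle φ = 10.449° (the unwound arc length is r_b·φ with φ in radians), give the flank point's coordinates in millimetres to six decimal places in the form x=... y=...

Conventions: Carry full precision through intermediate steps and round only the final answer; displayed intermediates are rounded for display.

x=43.458003 y=0.086150

topology: single-mesh involute geometry — m = 2.199, N = 41
pitch radius r_p = m·N/2 = 2.199·41/2 = 45.079500
base radius r_b = r_p·cos α = 45.079500·cos 18.488° = 42.752951
roll angle φ = 10.449° = 0.18236945 rad
x = r_b·(cos φ + φ·sin φ) = 43.458003
y = r_b·(sin φ − φ·cos φ) = 0.086150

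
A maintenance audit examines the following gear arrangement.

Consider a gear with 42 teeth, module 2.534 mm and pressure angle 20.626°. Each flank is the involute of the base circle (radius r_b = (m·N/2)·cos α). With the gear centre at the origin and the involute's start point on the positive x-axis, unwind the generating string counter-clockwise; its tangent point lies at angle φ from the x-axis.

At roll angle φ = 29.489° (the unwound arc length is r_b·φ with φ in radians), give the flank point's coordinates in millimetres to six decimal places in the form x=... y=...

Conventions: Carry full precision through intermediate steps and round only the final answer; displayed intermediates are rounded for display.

recognized (one wheel, involute flank): single-mesh tooth geometry, m = 2.534, N = 42
pitch radius r_p = m·N/2 = 2.534·42/2 = 53.214000
base radius r_b = r_p·cos α = 53.214000·cos 20.626° = 49.802971
roll angle φ = 29.489° = 0.51468014 rad
x = r_b·(cos φ + φ·sin φ) = 55.968820
y = r_b·(sin φ − φ·cos φ) = 2.203931

x=55.968820 y=2.203931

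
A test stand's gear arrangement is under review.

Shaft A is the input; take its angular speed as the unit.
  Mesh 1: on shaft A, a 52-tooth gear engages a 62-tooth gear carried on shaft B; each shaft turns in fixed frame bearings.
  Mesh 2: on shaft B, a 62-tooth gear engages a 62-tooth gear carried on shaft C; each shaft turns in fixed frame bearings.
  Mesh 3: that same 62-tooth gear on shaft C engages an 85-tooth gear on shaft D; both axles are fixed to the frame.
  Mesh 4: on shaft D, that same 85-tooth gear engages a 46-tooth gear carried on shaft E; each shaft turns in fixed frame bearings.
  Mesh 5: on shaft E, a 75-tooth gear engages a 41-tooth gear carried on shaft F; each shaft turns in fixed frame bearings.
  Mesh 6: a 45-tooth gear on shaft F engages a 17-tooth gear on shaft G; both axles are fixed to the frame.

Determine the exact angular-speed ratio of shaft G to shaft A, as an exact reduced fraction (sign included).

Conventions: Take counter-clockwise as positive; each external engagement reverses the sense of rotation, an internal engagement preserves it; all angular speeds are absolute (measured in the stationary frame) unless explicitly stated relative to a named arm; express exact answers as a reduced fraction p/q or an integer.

class = fixed-axis compound train [6 meshes; 6 ratios multiply, 6 sense flips]
mesh 1 [52T→62T]: running ratio 26/31, sense −
mesh 2 [62T→62T]: running ratio 26/31, sense +
mesh 3 [62T→85T]: running ratio 52/85, sense −
mesh 4 [85T→46T]: running ratio 26/23, sense +
mesh 5 [75T→41T]: running ratio 1950/943, sense −
mesh 6 [45T→17T]: running ratio 87750/16031, sense +
ω_out/ω_in = 87750/16031

87750/16031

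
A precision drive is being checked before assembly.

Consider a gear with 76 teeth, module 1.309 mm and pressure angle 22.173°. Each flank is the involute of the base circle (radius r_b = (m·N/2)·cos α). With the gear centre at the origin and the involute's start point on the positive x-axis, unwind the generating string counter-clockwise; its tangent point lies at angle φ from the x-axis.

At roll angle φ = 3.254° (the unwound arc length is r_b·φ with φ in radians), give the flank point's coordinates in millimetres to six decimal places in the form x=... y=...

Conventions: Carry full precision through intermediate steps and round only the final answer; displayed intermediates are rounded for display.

class = single-mesh tooth geometry [base-circle involute, m = 1.309, 76T]
pitch radius r_p = m·N/2 = 1.309·76/2 = 49.742000
base radius r_b = r_p·cos α = 49.742000·cos 22.173° = 46.063506
roll angle φ = 3.254° = 0.05679301 rad
x = r_b·(cos φ + φ·sin φ) = 46.137734
y = r_b·(sin φ − φ·cos φ) = 0.002812

x=46.137734 y=0.002812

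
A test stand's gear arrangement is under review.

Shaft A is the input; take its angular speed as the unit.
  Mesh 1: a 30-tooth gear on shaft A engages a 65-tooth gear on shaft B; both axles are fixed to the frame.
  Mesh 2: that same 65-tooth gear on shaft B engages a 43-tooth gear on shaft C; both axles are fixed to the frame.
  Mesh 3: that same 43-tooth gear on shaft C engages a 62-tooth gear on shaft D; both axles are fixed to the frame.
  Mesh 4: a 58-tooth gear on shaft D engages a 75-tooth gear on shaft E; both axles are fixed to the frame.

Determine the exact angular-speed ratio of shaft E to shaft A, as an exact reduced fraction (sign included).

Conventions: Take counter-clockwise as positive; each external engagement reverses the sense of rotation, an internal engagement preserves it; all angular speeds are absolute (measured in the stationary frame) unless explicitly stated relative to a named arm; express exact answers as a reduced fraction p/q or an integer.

class = fixed-axis compound train [4 meshes; 4 ratios multiply, 4 sense flips]
mesh 1 [30T→65T]: running ratio 6/13, sense −
mesh 2 [65T→43T]: running ratio 30/43, sense +
mesh 3 [43T→62T]: running ratio 15/31, sense −
mesh 4 [58T→75T]: running ratio 58/155, sense +
ω_out/ω_in = 58/155

58/155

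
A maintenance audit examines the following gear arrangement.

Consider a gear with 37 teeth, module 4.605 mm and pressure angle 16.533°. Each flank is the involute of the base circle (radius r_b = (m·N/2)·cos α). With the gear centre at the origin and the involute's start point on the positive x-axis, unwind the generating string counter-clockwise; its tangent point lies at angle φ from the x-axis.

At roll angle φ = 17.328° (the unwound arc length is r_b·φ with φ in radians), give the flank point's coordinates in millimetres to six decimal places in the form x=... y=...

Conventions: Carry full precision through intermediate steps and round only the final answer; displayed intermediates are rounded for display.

x=85.320288 y=0.746179

topology: single-mesh involute geometry — m = 4.605, N = 37
pitch radius r_p = m·N/2 = 4.605·37/2 = 85.192500
base radius r_b = r_p·cos α = 85.192500·cos 16.533° = 81.670301
roll angle φ = 17.328° = 0.30243065 rad
x = r_b·(cos φ + φ·sin φ) = 85.320288
y = r_b·(sin φ − φ·cos φ) = 0.746179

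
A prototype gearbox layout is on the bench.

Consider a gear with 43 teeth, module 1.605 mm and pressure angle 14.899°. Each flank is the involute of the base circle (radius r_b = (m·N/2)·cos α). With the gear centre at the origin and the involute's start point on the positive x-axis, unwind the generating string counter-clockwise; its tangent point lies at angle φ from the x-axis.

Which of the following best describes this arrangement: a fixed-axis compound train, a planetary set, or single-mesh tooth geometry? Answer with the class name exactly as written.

single-mesh tooth geometry

single-mesh involute tooth geometry (43T wheel at module 1.605)
classification: single-mesh tooth geometry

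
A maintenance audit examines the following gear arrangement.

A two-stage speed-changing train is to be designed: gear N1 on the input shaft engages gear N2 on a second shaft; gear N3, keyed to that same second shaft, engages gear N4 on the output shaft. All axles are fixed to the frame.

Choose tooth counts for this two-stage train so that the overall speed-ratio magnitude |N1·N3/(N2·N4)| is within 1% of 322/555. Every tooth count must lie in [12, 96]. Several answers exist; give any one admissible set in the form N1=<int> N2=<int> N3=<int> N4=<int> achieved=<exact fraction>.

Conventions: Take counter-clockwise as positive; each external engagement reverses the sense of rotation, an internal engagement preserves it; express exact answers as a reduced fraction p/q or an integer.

topology: fixed-axis compound train — 2 stages, target 322/555
target = 322/555 in lowest terms: an exact hit needs N1·N3 = k·322 and N2·N4 = k·555 for one integer k, every count in [12, 96]; additionally prefer no 1:1 stage (N1 ≠ N2, N3 ≠ N4)
k = 1: N1·N3 = 322 = 14·23, N2·N4 = 555 = 15·37
achieved = 14·23/(15·37) = 322/555; |achieved − target| = 0 ≤ 161/27750 ✓

N1=14 N2=15 N3=23 N4=37 achieved=322/555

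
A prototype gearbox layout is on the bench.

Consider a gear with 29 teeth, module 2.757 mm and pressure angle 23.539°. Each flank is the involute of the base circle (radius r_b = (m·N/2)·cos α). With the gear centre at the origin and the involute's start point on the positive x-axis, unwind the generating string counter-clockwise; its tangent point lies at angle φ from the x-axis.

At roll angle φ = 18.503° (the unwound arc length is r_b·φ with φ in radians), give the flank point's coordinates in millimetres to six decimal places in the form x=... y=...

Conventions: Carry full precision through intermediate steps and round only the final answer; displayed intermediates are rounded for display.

x=38.511552 y=0.407169

recognized (one wheel, involute flank): single-mesh tooth geometry, m = 2.757, N = 29
pitch radius r_p = m·N/2 = 2.757·29/2 = 39.976500
base radius r_b = r_p·cos α = 39.976500·cos 23.539° = 36.649993
roll angle φ = 18.503° = 0.32293827 rad
x = r_b·(cos φ + φ·sin φ) = 38.511552
y = r_b·(sin φ − φ·cos φ) = 0.407169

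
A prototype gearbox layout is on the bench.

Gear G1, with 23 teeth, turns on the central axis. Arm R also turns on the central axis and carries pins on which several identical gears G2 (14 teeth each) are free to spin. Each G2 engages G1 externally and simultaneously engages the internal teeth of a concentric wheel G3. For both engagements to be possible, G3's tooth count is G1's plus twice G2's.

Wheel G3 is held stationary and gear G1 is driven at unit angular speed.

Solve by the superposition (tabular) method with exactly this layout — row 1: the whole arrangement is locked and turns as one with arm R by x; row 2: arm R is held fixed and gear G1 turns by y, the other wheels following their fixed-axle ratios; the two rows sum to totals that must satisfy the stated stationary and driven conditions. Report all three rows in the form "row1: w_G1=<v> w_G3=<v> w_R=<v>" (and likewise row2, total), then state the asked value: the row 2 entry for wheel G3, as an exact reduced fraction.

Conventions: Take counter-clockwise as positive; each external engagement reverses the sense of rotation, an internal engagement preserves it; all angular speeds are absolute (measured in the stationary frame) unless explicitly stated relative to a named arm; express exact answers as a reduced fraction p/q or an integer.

planetary set (23T centre, 14T on arm, 51T internal) — Willis relation
row 1 (train locked, turned with arm): all members turn x
row 2 — arm fixed, fixed-axis ratios: sun y, ring −(23/51)·y, arm 0
boundary: total ω_ring = x − (23/51)·y = 0 and total ω_sun = x + y = 1  ⇒  y = 51/74, x = 23/74
row 2 ring = −(23/51)·51/74 = -23/74
totals (row 1 + row 2): sun 23/74 + 51/74 = 1, ring 23/74 + (-23/74) = 0, arm 23/74 + 0 = 23/74
asked cell (row2, ring) = -23/74

row1: w_G1=23/74 w_G3=23/74 w_R=23/74
row2: w_G1=51/74 w_G3=-23/74 w_R=0
total: w_G1=1 w_G3=0 w_R=23/74
asked value: -23/74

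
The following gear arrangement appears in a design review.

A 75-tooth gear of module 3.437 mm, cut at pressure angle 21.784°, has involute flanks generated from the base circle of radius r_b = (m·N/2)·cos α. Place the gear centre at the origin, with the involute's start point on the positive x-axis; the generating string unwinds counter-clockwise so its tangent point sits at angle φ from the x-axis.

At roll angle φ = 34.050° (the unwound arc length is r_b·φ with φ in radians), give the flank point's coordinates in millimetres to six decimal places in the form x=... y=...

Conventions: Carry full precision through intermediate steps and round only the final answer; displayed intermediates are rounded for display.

recognized (one wheel, involute flank): single-mesh tooth geometry, m = 3.437, N = 75
pitch radius r_p = m·N/2 = 3.437·75/2 = 128.887500
base radius r_b = r_p·cos α = 128.887500·cos 21.784° = 119.683579
roll angle φ = 34.050° = 0.59428461 rad
x = r_b·(cos φ + φ·sin φ) = 138.988400
y = r_b·(sin φ − φ·cos φ) = 8.081285

x=138.988400 y=8.081285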